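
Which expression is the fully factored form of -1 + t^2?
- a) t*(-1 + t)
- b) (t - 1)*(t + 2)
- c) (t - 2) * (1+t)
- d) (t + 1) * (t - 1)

We need to factor -1 + t^2.
The factored form is (t + 1) * (t - 1).
d) (t + 1) * (t - 1)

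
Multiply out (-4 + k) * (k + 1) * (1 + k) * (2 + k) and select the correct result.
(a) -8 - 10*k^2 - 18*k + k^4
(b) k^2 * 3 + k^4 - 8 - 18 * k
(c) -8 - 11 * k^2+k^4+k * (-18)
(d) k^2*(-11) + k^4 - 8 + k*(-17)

Expanding (-4 + k) * (k + 1) * (1 + k) * (2 + k):
= -8 - 11 * k^2+k^4+k * (-18)
c) -8 - 11 * k^2+k^4+k * (-18)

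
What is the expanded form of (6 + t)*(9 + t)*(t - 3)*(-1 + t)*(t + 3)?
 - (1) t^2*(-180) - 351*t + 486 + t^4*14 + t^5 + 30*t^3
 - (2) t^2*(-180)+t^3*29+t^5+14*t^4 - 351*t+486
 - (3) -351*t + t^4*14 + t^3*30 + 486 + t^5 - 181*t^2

Expanding (6 + t)*(9 + t)*(t - 3)*(-1 + t)*(t + 3):
= t^2*(-180) - 351*t + 486 + t^4*14 + t^5 + 30*t^3
1) t^2*(-180) - 351*t + 486 + t^4*14 + t^5 + 30*t^3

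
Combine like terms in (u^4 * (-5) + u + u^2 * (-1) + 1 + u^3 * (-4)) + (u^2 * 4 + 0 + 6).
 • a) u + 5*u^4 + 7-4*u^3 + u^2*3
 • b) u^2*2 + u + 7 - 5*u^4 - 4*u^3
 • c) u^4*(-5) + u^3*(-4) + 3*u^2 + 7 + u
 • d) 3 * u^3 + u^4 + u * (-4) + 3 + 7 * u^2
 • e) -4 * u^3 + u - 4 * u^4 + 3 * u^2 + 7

Adding the polynomials and combining like terms:
(u^4*(-5) + u + u^2*(-1) + 1 + u^3*(-4)) + (u^2*4 + 0 + 6)
= u^4*(-5) + u^3*(-4) + 3*u^2 + 7 + u
c) u^4*(-5) + u^3*(-4) + 3*u^2 + 7 + u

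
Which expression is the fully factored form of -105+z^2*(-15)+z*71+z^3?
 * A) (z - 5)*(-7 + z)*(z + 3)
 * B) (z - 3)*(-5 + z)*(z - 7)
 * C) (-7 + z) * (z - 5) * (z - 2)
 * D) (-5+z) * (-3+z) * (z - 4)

We need to factor -105+z^2*(-15)+z*71+z^3.
The factored form is (z - 3)*(-5 + z)*(z - 7).
B) (z - 3)*(-5 + z)*(z - 7)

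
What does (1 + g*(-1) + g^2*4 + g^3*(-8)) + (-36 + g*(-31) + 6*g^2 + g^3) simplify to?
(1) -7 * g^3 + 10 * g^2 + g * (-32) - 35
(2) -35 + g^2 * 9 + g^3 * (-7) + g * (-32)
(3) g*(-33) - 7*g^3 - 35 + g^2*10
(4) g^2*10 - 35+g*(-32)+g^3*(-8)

Adding the polynomials and combining like terms:
(1 + g*(-1) + g^2*4 + g^3*(-8)) + (-36 + g*(-31) + 6*g^2 + g^3)
= -7 * g^3 + 10 * g^2 + g * (-32) - 35
1) -7 * g^3 + 10 * g^2 + g * (-32) - 35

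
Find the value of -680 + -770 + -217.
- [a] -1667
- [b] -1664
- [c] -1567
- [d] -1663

First: -680 + -770 = -1450
Then: -1450 + -217 = -1667
a) -1667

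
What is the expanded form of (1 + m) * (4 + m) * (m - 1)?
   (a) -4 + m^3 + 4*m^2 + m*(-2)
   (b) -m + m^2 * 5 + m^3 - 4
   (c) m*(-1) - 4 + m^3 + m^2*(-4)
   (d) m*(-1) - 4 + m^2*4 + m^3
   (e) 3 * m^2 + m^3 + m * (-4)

Expanding (1 + m) * (4 + m) * (m - 1):
= m*(-1) - 4 + m^2*4 + m^3
d) m*(-1) - 4 + m^2*4 + m^3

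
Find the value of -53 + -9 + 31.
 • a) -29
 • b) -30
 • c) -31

First: -53 + -9 = -62
Then: -62 + 31 = -31
c) -31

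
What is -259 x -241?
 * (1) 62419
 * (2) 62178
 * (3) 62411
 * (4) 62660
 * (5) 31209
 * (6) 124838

-259 * -241 = 62419
1) 62419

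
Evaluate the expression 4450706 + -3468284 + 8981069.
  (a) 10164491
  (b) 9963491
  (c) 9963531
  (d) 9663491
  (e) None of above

First: 4450706 + -3468284 = 982422
Then: 982422 + 8981069 = 9963491
b) 9963491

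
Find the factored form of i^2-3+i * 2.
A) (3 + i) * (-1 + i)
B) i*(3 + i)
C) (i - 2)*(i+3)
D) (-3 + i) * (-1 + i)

We need to factor i^2-3+i * 2.
The factored form is (3 + i) * (-1 + i).
A) (3 + i) * (-1 + i)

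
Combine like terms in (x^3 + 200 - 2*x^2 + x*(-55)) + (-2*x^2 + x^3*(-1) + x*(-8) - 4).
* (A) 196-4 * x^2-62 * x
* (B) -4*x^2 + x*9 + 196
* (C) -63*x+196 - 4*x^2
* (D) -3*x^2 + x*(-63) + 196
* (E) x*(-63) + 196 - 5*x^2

Adding the polynomials and combining like terms:
(x^3 + 200 - 2*x^2 + x*(-55)) + (-2*x^2 + x^3*(-1) + x*(-8) - 4)
= -63*x+196 - 4*x^2
C) -63*x+196 - 4*x^2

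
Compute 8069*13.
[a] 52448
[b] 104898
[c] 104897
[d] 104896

8069 * 13 = 104897
c) 104897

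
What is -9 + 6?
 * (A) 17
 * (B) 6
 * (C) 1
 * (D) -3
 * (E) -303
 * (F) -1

-9 + 6 = -3
D) -3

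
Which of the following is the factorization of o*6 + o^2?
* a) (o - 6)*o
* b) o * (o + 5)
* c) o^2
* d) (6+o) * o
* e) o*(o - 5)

We need to factor o*6 + o^2.
The factored form is (6+o) * o.
d) (6+o) * o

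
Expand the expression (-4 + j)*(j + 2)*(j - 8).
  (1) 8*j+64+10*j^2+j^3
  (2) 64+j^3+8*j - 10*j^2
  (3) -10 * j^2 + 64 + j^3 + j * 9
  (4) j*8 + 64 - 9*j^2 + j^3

Expanding (-4 + j)*(j + 2)*(j - 8):
= 64+j^3+8*j - 10*j^2
2) 64+j^3+8*j - 10*j^2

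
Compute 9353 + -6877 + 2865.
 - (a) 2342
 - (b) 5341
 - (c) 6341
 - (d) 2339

First: 9353 + -6877 = 2476
Then: 2476 + 2865 = 5341
b) 5341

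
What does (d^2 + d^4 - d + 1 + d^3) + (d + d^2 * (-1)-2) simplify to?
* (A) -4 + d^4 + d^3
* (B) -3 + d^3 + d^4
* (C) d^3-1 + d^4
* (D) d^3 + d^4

Adding the polynomials and combining like terms:
(d^2 + d^4 - d + 1 + d^3) + (d + d^2*(-1) - 2)
= d^3-1 + d^4
C) d^3-1 + d^4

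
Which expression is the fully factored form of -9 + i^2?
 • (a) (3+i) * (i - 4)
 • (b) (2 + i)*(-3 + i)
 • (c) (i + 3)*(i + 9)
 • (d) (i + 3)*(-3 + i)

We need to factor -9 + i^2.
The factored form is (i + 3)*(-3 + i).
d) (i + 3)*(-3 + i)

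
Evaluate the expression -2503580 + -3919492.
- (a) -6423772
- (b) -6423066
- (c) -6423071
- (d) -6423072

-2503580 + -3919492 = -6423072
d) -6423072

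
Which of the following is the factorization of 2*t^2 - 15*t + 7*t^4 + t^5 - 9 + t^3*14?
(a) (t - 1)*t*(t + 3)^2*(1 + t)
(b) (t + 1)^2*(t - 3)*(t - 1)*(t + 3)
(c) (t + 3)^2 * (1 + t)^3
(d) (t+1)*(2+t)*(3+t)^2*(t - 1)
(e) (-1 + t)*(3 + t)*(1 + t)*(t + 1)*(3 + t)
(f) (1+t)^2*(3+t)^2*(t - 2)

We need to factor 2*t^2 - 15*t + 7*t^4 + t^5 - 9 + t^3*14.
The factored form is (-1 + t)*(3 + t)*(1 + t)*(t + 1)*(3 + t).
e) (-1 + t)*(3 + t)*(1 + t)*(t + 1)*(3 + t)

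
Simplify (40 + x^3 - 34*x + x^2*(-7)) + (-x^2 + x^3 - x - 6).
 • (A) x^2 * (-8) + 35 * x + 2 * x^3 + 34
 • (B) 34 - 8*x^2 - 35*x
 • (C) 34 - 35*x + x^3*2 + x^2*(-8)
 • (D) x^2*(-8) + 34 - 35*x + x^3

Adding the polynomials and combining like terms:
(40 + x^3 - 34*x + x^2*(-7)) + (-x^2 + x^3 - x - 6)
= 34 - 35*x + x^3*2 + x^2*(-8)
C) 34 - 35*x + x^3*2 + x^2*(-8)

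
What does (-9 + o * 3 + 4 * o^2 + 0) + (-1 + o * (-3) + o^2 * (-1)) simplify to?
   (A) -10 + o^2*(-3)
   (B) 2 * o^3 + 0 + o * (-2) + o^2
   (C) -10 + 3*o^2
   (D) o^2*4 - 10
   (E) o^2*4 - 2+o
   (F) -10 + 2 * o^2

Adding the polynomials and combining like terms:
(-9 + o*3 + 4*o^2 + 0) + (-1 + o*(-3) + o^2*(-1))
= -10 + 3*o^2
C) -10 + 3*o^2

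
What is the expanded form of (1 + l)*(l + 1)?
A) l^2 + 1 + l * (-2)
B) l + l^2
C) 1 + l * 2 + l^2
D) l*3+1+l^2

Expanding (1 + l)*(l + 1):
= 1 + l * 2 + l^2
C) 1 + l * 2 + l^2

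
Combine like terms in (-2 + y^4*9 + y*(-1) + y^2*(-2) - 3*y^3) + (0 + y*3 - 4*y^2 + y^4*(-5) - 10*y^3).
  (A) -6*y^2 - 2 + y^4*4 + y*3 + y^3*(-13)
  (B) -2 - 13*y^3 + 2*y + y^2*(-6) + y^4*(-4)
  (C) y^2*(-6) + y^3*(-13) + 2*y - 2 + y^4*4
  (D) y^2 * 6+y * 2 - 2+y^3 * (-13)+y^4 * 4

Adding the polynomials and combining like terms:
(-2 + y^4*9 + y*(-1) + y^2*(-2) - 3*y^3) + (0 + y*3 - 4*y^2 + y^4*(-5) - 10*y^3)
= y^2*(-6) + y^3*(-13) + 2*y - 2 + y^4*4
C) y^2*(-6) + y^3*(-13) + 2*y - 2 + y^4*4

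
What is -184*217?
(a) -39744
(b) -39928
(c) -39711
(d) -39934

-184 * 217 = -39928
b) -39928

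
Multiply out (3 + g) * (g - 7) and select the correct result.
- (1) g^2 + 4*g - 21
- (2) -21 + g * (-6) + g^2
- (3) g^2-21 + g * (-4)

Expanding (3 + g) * (g - 7):
= g^2-21 + g * (-4)
3) g^2-21 + g * (-4)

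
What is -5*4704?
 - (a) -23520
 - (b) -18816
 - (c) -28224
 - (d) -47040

-5 * 4704 = -23520
a) -23520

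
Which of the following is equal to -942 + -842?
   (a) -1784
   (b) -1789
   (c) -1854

-942 + -842 = -1784
a) -1784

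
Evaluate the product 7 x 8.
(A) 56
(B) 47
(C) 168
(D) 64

7 * 8 = 56
A) 56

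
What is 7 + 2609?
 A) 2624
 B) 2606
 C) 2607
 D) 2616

7 + 2609 = 2616
D) 2616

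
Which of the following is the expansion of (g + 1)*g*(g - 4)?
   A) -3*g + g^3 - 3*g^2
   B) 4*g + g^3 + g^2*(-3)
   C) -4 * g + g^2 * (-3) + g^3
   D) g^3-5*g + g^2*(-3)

Expanding (g + 1)*g*(g - 4):
= -4 * g + g^2 * (-3) + g^3
C) -4 * g + g^2 * (-3) + g^3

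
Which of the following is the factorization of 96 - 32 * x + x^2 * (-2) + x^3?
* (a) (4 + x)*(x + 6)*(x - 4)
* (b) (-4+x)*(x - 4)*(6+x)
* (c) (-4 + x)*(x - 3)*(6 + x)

We need to factor 96 - 32 * x + x^2 * (-2) + x^3.
The factored form is (-4+x)*(x - 4)*(6+x).
b) (-4+x)*(x - 4)*(6+x)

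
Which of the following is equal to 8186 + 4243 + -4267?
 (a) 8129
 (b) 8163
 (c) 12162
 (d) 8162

First: 8186 + 4243 = 12429
Then: 12429 + -4267 = 8162
d) 8162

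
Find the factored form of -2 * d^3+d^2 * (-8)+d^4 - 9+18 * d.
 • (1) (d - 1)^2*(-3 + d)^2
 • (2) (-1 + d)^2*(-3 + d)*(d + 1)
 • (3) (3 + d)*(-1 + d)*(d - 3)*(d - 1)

We need to factor -2 * d^3+d^2 * (-8)+d^4 - 9+18 * d.
The factored form is (3 + d)*(-1 + d)*(d - 3)*(d - 1).
3) (3 + d)*(-1 + d)*(d - 3)*(d - 1)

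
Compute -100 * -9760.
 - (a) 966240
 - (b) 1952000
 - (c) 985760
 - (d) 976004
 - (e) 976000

-100 * -9760 = 976000
e) 976000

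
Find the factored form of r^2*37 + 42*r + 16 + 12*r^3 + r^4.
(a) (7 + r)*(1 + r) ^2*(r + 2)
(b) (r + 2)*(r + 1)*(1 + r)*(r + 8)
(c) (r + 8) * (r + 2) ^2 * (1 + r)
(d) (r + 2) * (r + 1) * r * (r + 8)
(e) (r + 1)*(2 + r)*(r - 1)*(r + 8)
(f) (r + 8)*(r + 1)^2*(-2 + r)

We need to factor r^2*37 + 42*r + 16 + 12*r^3 + r^4.
The factored form is (r + 2)*(r + 1)*(1 + r)*(r + 8).
b) (r + 2)*(r + 1)*(1 + r)*(r + 8)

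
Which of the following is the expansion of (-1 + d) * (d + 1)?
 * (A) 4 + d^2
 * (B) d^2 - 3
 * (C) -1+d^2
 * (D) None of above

Expanding (-1 + d) * (d + 1):
= -1+d^2
C) -1+d^2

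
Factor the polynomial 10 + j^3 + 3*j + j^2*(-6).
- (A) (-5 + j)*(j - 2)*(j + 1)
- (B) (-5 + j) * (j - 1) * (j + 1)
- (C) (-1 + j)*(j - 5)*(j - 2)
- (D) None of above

We need to factor 10 + j^3 + 3*j + j^2*(-6).
The factored form is (-5 + j)*(j - 2)*(j + 1).
A) (-5 + j)*(j - 2)*(j + 1)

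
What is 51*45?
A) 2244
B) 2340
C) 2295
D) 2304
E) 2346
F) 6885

51 * 45 = 2295
C) 2295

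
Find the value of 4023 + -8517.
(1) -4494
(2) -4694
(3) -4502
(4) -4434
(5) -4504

4023 + -8517 = -4494
1) -4494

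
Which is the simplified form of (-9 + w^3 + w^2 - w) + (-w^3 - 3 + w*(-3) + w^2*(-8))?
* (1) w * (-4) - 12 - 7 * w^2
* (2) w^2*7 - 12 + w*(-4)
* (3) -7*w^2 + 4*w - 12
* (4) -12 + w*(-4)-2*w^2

Adding the polynomials and combining like terms:
(-9 + w^3 + w^2 - w) + (-w^3 - 3 + w*(-3) + w^2*(-8))
= w * (-4) - 12 - 7 * w^2
1) w * (-4) - 12 - 7 * w^2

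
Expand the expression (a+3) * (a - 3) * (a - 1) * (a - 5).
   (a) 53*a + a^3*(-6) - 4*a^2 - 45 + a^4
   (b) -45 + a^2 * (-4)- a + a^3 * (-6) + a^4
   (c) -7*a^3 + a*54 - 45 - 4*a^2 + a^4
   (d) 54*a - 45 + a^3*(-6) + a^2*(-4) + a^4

Expanding (a+3) * (a - 3) * (a - 1) * (a - 5):
= 54*a - 45 + a^3*(-6) + a^2*(-4) + a^4
d) 54*a - 45 + a^3*(-6) + a^2*(-4) + a^4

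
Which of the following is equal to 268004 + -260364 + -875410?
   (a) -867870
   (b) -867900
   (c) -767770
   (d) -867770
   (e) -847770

First: 268004 + -260364 = 7640
Then: 7640 + -875410 = -867770
d) -867770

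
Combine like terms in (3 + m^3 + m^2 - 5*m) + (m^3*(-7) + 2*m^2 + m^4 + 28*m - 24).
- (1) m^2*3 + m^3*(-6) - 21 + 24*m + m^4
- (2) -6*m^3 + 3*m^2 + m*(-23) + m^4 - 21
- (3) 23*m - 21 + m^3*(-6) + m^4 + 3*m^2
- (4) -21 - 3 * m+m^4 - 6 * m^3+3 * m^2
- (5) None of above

Adding the polynomials and combining like terms:
(3 + m^3 + m^2 - 5*m) + (m^3*(-7) + 2*m^2 + m^4 + 28*m - 24)
= 23*m - 21 + m^3*(-6) + m^4 + 3*m^2
3) 23*m - 21 + m^3*(-6) + m^4 + 3*m^2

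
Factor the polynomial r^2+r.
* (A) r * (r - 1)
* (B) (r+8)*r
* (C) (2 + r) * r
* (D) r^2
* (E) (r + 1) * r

We need to factor r^2+r.
The factored form is (r + 1) * r.
E) (r + 1) * r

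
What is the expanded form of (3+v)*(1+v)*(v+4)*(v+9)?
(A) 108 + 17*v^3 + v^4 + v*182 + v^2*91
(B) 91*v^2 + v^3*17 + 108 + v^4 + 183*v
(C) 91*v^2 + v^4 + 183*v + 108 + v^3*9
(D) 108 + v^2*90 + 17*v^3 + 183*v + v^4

Expanding (3+v)*(1+v)*(v+4)*(v+9):
= 91*v^2 + v^3*17 + 108 + v^4 + 183*v
B) 91*v^2 + v^3*17 + 108 + v^4 + 183*v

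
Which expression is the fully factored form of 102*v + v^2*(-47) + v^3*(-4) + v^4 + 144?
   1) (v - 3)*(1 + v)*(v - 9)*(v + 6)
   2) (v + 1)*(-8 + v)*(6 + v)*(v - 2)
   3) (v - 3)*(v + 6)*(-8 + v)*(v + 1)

We need to factor 102*v + v^2*(-47) + v^3*(-4) + v^4 + 144.
The factored form is (v - 3)*(v + 6)*(-8 + v)*(v + 1).
3) (v - 3)*(v + 6)*(-8 + v)*(v + 1)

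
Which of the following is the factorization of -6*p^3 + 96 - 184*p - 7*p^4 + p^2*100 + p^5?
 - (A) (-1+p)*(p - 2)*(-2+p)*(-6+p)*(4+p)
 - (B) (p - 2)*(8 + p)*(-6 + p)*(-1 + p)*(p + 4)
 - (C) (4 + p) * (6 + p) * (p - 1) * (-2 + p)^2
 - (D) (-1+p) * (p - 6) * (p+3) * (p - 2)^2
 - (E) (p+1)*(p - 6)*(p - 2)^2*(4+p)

We need to factor -6*p^3 + 96 - 184*p - 7*p^4 + p^2*100 + p^5.
The factored form is (-1+p)*(p - 2)*(-2+p)*(-6+p)*(4+p).
A) (-1+p)*(p - 2)*(-2+p)*(-6+p)*(4+p)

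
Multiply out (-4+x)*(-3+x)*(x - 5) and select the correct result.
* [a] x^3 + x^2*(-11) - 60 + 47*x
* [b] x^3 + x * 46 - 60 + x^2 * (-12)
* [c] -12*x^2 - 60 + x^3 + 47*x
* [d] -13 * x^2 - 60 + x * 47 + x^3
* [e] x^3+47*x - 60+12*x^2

Expanding (-4+x)*(-3+x)*(x - 5):
= -12*x^2 - 60 + x^3 + 47*x
c) -12*x^2 - 60 + x^3 + 47*x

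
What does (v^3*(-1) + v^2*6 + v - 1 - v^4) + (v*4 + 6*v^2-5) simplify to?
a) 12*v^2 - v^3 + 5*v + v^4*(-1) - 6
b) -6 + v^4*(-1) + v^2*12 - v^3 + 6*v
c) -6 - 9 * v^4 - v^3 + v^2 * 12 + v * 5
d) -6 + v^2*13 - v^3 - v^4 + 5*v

Adding the polynomials and combining like terms:
(v^3*(-1) + v^2*6 + v - 1 - v^4) + (v*4 + 6*v^2 - 5)
= 12*v^2 - v^3 + 5*v + v^4*(-1) - 6
a) 12*v^2 - v^3 + 5*v + v^4*(-1) - 6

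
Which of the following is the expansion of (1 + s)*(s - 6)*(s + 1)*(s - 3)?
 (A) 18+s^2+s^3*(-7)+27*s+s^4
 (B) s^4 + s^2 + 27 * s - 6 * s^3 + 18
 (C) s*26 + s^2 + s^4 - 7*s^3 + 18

Expanding (1 + s)*(s - 6)*(s + 1)*(s - 3):
= 18+s^2+s^3*(-7)+27*s+s^4
A) 18+s^2+s^3*(-7)+27*s+s^4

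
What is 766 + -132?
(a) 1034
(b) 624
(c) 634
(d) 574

766 + -132 = 634
c) 634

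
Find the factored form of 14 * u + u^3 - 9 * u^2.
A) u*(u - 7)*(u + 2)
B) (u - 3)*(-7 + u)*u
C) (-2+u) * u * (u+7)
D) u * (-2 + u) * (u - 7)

We need to factor 14 * u + u^3 - 9 * u^2.
The factored form is u * (-2 + u) * (u - 7).
D) u * (-2 + u) * (u - 7)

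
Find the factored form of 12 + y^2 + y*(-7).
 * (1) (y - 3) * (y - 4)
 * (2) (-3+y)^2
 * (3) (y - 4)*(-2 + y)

We need to factor 12 + y^2 + y*(-7).
The factored form is (y - 3) * (y - 4).
1) (y - 3) * (y - 4)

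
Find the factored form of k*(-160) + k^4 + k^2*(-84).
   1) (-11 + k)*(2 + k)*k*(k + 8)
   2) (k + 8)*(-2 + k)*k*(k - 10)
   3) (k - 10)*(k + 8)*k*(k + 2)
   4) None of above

We need to factor k*(-160) + k^4 + k^2*(-84).
The factored form is (k - 10)*(k + 8)*k*(k + 2).
3) (k - 10)*(k + 8)*k*(k + 2)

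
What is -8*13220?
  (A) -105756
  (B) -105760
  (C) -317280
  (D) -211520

-8 * 13220 = -105760
B) -105760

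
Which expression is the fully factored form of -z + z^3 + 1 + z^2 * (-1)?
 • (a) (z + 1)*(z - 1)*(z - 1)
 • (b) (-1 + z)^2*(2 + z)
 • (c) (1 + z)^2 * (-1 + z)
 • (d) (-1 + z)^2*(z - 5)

We need to factor -z + z^3 + 1 + z^2 * (-1).
The factored form is (z + 1)*(z - 1)*(z - 1).
a) (z + 1)*(z - 1)*(z - 1)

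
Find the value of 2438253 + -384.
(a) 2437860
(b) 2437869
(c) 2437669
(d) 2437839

2438253 + -384 = 2437869
b) 2437869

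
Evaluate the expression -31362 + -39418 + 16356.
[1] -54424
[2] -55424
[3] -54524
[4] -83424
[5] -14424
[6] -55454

First: -31362 + -39418 = -70780
Then: -70780 + 16356 = -54424
1) -54424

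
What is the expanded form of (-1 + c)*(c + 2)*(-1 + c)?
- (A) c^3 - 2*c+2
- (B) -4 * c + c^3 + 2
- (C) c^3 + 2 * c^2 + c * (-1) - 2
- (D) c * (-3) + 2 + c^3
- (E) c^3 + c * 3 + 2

Expanding (-1 + c)*(c + 2)*(-1 + c):
= c * (-3) + 2 + c^3
D) c * (-3) + 2 + c^3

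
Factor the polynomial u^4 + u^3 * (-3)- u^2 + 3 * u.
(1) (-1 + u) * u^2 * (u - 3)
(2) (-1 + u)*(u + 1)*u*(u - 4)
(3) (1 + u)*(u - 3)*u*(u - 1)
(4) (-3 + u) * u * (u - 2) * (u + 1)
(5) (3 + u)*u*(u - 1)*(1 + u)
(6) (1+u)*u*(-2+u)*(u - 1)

We need to factor u^4 + u^3 * (-3)- u^2 + 3 * u.
The factored form is (1 + u)*(u - 3)*u*(u - 1).
3) (1 + u)*(u - 3)*u*(u - 1)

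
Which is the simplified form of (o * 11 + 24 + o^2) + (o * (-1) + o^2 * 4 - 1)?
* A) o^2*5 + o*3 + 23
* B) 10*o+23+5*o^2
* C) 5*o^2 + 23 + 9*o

Adding the polynomials and combining like terms:
(o*11 + 24 + o^2) + (o*(-1) + o^2*4 - 1)
= 10*o+23+5*o^2
B) 10*o+23+5*o^2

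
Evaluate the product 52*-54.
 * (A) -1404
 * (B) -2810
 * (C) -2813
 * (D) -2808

52 * -54 = -2808
D) -2808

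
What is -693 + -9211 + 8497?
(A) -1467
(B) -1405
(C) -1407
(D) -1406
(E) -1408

First: -693 + -9211 = -9904
Then: -9904 + 8497 = -1407
C) -1407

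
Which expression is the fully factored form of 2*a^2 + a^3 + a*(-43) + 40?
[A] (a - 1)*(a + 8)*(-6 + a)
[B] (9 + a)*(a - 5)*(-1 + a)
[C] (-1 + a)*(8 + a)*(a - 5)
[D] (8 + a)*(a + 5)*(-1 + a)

We need to factor 2*a^2 + a^3 + a*(-43) + 40.
The factored form is (-1 + a)*(8 + a)*(a - 5).
C) (-1 + a)*(8 + a)*(a - 5)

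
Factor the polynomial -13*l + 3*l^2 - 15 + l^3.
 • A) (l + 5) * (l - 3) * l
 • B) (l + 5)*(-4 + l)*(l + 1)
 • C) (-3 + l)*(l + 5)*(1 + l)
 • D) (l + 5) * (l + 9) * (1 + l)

We need to factor -13*l + 3*l^2 - 15 + l^3.
The factored form is (-3 + l)*(l + 5)*(1 + l).
C) (-3 + l)*(l + 5)*(1 + l)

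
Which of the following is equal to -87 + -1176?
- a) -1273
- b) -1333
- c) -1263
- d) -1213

-87 + -1176 = -1263
c) -1263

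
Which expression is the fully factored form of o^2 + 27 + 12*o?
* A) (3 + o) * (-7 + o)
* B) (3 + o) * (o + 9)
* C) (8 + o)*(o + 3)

We need to factor o^2 + 27 + 12*o.
The factored form is (3 + o) * (o + 9).
B) (3 + o) * (o + 9)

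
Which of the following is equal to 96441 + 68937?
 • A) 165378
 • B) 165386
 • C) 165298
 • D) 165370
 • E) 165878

96441 + 68937 = 165378
A) 165378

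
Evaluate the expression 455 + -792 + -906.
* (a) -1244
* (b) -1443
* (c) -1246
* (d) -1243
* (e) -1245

First: 455 + -792 = -337
Then: -337 + -906 = -1243
d) -1243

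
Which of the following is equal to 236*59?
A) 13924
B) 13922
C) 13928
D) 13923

236 * 59 = 13924
A) 13924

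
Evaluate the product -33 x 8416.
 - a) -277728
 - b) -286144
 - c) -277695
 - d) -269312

-33 * 8416 = -277728
a) -277728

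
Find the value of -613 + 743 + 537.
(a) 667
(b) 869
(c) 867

First: -613 + 743 = 130
Then: 130 + 537 = 667
a) 667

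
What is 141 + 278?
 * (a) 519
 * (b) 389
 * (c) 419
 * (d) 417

141 + 278 = 419
c) 419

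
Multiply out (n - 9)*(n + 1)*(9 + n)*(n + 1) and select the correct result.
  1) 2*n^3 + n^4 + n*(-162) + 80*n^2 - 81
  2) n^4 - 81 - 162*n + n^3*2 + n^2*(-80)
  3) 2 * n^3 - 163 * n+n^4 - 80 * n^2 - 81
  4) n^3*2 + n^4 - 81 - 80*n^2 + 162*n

Expanding (n - 9)*(n + 1)*(9 + n)*(n + 1):
= n^4 - 81 - 162*n + n^3*2 + n^2*(-80)
2) n^4 - 81 - 162*n + n^3*2 + n^2*(-80)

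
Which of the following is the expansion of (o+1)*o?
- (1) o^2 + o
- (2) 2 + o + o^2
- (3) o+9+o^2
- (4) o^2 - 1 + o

Expanding (o+1)*o:
= o^2 + o
1) o^2 + o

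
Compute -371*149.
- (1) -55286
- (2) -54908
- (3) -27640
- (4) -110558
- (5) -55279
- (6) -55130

-371 * 149 = -55279
5) -55279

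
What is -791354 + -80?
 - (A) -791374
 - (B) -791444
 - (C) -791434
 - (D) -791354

-791354 + -80 = -791434
C) -791434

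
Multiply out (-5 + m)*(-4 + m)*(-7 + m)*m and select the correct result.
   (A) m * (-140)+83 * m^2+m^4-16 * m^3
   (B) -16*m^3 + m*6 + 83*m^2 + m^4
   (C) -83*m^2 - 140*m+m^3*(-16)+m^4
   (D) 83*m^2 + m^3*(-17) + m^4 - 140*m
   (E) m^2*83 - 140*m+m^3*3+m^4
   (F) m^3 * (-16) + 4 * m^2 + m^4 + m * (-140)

Expanding (-5 + m)*(-4 + m)*(-7 + m)*m:
= m * (-140)+83 * m^2+m^4-16 * m^3
A) m * (-140)+83 * m^2+m^4-16 * m^3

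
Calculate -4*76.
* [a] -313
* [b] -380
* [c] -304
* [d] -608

-4 * 76 = -304
c) -304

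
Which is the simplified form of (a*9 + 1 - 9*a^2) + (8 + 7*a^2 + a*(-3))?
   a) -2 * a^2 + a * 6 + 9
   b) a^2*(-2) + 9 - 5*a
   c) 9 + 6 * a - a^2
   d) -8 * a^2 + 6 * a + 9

Adding the polynomials and combining like terms:
(a*9 + 1 - 9*a^2) + (8 + 7*a^2 + a*(-3))
= -2 * a^2 + a * 6 + 9
a) -2 * a^2 + a * 6 + 9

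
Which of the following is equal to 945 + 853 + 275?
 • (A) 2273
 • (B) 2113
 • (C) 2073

First: 945 + 853 = 1798
Then: 1798 + 275 = 2073
C) 2073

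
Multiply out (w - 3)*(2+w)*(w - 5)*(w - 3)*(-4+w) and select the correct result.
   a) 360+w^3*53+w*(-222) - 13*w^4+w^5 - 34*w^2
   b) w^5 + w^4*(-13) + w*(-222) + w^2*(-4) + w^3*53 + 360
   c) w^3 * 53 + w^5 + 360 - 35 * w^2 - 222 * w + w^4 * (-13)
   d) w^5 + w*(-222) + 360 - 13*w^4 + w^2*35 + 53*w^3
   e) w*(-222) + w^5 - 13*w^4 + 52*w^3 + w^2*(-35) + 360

Expanding (w - 3)*(2+w)*(w - 5)*(w - 3)*(-4+w):
= w^3 * 53 + w^5 + 360 - 35 * w^2 - 222 * w + w^4 * (-13)
c) w^3 * 53 + w^5 + 360 - 35 * w^2 - 222 * w + w^4 * (-13)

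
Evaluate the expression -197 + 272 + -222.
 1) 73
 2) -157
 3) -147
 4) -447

First: -197 + 272 = 75
Then: 75 + -222 = -147
3) -147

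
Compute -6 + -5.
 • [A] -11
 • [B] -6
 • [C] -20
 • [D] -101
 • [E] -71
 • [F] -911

-6 + -5 = -11
A) -11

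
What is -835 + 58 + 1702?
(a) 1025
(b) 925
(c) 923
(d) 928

First: -835 + 58 = -777
Then: -777 + 1702 = 925
b) 925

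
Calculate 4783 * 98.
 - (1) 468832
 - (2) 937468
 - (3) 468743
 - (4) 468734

4783 * 98 = 468734
4) 468734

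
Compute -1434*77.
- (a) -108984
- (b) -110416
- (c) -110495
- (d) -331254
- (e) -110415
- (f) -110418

-1434 * 77 = -110418
f) -110418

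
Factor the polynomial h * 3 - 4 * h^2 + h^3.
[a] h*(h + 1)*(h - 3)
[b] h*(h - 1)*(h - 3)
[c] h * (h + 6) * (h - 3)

We need to factor h * 3 - 4 * h^2 + h^3.
The factored form is h*(h - 1)*(h - 3).
b) h*(h - 1)*(h - 3)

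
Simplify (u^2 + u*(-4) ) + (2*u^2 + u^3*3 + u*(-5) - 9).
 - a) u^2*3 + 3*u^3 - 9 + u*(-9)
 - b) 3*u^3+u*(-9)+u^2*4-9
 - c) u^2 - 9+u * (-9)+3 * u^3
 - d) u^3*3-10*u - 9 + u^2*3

Adding the polynomials and combining like terms:
(u^2 + u*(-4)) + (2*u^2 + u^3*3 + u*(-5) - 9)
= u^2*3 + 3*u^3 - 9 + u*(-9)
a) u^2*3 + 3*u^3 - 9 + u*(-9)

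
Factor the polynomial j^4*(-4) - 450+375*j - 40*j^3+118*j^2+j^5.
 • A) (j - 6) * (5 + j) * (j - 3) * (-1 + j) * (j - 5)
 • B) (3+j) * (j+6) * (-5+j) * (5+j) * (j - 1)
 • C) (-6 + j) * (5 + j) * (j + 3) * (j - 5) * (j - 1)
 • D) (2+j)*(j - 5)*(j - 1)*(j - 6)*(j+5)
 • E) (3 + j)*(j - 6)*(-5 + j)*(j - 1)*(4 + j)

We need to factor j^4*(-4) - 450+375*j - 40*j^3+118*j^2+j^5.
The factored form is (-6 + j) * (5 + j) * (j + 3) * (j - 5) * (j - 1).
C) (-6 + j) * (5 + j) * (j + 3) * (j - 5) * (j - 1)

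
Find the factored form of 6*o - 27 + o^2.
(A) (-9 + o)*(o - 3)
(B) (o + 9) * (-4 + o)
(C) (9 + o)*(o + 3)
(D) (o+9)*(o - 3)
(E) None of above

We need to factor 6*o - 27 + o^2.
The factored form is (o+9)*(o - 3).
D) (o+9)*(o - 3)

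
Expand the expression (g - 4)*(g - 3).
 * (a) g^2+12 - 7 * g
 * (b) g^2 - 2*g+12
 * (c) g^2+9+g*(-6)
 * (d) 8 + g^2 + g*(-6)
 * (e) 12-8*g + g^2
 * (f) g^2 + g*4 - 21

Expanding (g - 4)*(g - 3):
= g^2+12 - 7 * g
a) g^2+12 - 7 * g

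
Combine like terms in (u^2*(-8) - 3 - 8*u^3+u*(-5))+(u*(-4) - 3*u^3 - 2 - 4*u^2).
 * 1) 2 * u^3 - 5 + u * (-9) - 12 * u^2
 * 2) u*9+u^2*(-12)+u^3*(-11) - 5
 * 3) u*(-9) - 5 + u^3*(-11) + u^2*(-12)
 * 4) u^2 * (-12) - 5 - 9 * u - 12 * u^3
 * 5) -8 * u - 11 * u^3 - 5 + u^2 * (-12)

Adding the polynomials and combining like terms:
(u^2*(-8) - 3 - 8*u^3 + u*(-5)) + (u*(-4) - 3*u^3 - 2 - 4*u^2)
= u*(-9) - 5 + u^3*(-11) + u^2*(-12)
3) u*(-9) - 5 + u^3*(-11) + u^2*(-12)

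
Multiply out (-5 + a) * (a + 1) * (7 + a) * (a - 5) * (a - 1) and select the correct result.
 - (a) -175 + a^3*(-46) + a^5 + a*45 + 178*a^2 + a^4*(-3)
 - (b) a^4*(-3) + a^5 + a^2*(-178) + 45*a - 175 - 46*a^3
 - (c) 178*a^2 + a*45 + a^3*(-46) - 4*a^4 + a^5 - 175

Expanding (-5 + a) * (a + 1) * (7 + a) * (a - 5) * (a - 1):
= -175 + a^3*(-46) + a^5 + a*45 + 178*a^2 + a^4*(-3)
a) -175 + a^3*(-46) + a^5 + a*45 + 178*a^2 + a^4*(-3)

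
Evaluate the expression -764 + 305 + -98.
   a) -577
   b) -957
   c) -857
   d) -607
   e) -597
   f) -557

First: -764 + 305 = -459
Then: -459 + -98 = -557
f) -557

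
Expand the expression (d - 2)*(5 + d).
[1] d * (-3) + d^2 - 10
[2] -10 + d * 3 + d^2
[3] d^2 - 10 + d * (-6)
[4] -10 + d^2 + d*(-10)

Expanding (d - 2)*(5 + d):
= -10 + d * 3 + d^2
2) -10 + d * 3 + d^2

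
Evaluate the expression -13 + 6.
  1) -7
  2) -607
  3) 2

-13 + 6 = -7
1) -7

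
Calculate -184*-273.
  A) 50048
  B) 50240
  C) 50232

-184 * -273 = 50232
C) 50232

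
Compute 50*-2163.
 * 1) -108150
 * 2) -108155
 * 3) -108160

50 * -2163 = -108150
1) -108150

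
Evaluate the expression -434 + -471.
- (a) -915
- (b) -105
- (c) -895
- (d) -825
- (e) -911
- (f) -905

-434 + -471 = -905
f) -905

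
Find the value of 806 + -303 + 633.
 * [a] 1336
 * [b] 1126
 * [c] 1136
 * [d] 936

First: 806 + -303 = 503
Then: 503 + 633 = 1136
c) 1136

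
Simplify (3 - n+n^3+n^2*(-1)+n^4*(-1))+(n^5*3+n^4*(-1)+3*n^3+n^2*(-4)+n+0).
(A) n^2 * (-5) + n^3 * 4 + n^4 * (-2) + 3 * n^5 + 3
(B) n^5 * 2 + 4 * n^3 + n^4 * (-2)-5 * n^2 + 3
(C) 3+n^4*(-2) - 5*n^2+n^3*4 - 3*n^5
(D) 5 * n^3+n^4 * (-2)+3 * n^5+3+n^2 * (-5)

Adding the polynomials and combining like terms:
(3 - n + n^3 + n^2*(-1) + n^4*(-1)) + (n^5*3 + n^4*(-1) + 3*n^3 + n^2*(-4) + n + 0)
= n^2 * (-5) + n^3 * 4 + n^4 * (-2) + 3 * n^5 + 3
A) n^2 * (-5) + n^3 * 4 + n^4 * (-2) + 3 * n^5 + 3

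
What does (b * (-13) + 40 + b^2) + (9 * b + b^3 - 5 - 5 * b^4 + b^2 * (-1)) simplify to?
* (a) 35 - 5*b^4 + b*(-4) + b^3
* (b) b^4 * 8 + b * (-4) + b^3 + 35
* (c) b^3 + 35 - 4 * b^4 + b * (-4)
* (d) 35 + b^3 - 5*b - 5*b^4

Adding the polynomials and combining like terms:
(b*(-13) + 40 + b^2) + (9*b + b^3 - 5 - 5*b^4 + b^2*(-1))
= 35 - 5*b^4 + b*(-4) + b^3
a) 35 - 5*b^4 + b*(-4) + b^3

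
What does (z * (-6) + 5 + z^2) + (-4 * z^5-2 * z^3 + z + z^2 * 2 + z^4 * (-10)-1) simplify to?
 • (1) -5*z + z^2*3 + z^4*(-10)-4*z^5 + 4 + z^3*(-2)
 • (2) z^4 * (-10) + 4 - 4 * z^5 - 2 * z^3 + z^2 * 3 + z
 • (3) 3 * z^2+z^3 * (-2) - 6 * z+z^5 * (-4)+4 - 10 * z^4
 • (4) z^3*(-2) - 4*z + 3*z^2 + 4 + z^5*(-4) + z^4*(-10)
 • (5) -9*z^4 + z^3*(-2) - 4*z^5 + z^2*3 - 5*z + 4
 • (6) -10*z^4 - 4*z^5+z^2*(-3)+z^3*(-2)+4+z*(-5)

Adding the polynomials and combining like terms:
(z*(-6) + 5 + z^2) + (-4*z^5 - 2*z^3 + z + z^2*2 + z^4*(-10) - 1)
= -5*z + z^2*3 + z^4*(-10)-4*z^5 + 4 + z^3*(-2)
1) -5*z + z^2*3 + z^4*(-10)-4*z^5 + 4 + z^3*(-2)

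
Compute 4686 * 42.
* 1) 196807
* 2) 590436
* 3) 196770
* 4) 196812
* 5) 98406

4686 * 42 = 196812
4) 196812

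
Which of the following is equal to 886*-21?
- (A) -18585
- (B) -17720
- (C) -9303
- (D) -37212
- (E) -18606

886 * -21 = -18606
E) -18606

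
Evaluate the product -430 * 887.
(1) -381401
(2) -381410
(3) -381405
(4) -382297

-430 * 887 = -381410
2) -381410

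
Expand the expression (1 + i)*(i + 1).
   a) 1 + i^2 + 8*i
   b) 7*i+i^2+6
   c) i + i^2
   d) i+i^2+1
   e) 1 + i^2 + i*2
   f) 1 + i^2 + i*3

Expanding (1 + i)*(i + 1):
= 1 + i^2 + i*2
e) 1 + i^2 + i*2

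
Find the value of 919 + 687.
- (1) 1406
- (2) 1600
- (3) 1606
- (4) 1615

919 + 687 = 1606
3) 1606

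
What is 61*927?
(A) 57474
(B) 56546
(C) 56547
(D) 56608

61 * 927 = 56547
C) 56547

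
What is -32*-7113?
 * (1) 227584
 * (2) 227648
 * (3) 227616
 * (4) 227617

-32 * -7113 = 227616
3) 227616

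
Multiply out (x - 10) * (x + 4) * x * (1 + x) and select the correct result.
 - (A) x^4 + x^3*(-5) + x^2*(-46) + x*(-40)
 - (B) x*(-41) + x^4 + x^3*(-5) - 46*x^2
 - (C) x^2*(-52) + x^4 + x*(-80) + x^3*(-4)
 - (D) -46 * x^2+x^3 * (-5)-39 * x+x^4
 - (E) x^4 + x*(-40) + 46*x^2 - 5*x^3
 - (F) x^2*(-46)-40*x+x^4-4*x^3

Expanding (x - 10) * (x + 4) * x * (1 + x):
= x^4 + x^3*(-5) + x^2*(-46) + x*(-40)
A) x^4 + x^3*(-5) + x^2*(-46) + x*(-40)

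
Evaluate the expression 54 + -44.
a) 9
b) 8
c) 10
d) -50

54 + -44 = 10
c) 10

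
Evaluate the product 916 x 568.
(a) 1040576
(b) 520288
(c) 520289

916 * 568 = 520288
b) 520288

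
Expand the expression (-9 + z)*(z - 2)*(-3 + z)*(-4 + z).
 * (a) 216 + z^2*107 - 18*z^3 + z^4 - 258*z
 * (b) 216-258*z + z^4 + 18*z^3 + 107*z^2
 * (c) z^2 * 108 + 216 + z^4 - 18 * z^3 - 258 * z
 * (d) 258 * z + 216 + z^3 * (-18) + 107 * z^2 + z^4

Expanding (-9 + z)*(z - 2)*(-3 + z)*(-4 + z):
= 216 + z^2*107 - 18*z^3 + z^4 - 258*z
a) 216 + z^2*107 - 18*z^3 + z^4 - 258*z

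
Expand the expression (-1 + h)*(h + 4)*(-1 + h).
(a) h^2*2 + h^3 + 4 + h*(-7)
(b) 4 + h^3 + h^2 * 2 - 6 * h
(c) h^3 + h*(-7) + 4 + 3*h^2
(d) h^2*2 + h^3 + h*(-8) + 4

Expanding (-1 + h)*(h + 4)*(-1 + h):
= h^2*2 + h^3 + 4 + h*(-7)
a) h^2*2 + h^3 + 4 + h*(-7)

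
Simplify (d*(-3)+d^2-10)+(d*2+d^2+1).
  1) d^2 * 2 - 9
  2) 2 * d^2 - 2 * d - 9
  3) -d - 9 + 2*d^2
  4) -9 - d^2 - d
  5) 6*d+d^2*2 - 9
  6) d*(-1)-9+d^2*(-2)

Adding the polynomials and combining like terms:
(d*(-3) + d^2 - 10) + (d*2 + d^2 + 1)
= -d - 9 + 2*d^2
3) -d - 9 + 2*d^2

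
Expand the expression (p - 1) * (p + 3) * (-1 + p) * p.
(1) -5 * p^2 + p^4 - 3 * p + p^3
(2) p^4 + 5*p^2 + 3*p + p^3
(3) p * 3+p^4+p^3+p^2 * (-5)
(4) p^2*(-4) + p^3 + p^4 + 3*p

Expanding (p - 1) * (p + 3) * (-1 + p) * p:
= p * 3+p^4+p^3+p^2 * (-5)
3) p * 3+p^4+p^3+p^2 * (-5)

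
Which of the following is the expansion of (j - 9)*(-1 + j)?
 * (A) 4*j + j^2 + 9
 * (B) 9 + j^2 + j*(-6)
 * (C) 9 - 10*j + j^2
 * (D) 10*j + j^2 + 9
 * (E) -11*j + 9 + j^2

Expanding (j - 9)*(-1 + j):
= 9 - 10*j + j^2
C) 9 - 10*j + j^2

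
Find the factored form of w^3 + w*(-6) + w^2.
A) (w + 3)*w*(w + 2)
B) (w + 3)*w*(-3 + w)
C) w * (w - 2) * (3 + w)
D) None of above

We need to factor w^3 + w*(-6) + w^2.
The factored form is w * (w - 2) * (3 + w).
C) w * (w - 2) * (3 + w)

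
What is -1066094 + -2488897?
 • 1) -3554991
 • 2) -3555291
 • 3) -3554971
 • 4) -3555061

-1066094 + -2488897 = -3554991
1) -3554991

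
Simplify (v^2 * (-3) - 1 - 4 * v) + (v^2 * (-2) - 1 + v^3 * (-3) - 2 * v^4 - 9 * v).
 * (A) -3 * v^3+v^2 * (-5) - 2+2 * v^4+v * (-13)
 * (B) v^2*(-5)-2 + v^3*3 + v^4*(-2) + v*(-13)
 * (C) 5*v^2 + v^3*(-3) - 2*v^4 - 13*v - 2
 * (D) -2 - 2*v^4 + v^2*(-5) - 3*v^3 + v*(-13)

Adding the polynomials and combining like terms:
(v^2*(-3) - 1 - 4*v) + (v^2*(-2) - 1 + v^3*(-3) - 2*v^4 - 9*v)
= -2 - 2*v^4 + v^2*(-5) - 3*v^3 + v*(-13)
D) -2 - 2*v^4 + v^2*(-5) - 3*v^3 + v*(-13)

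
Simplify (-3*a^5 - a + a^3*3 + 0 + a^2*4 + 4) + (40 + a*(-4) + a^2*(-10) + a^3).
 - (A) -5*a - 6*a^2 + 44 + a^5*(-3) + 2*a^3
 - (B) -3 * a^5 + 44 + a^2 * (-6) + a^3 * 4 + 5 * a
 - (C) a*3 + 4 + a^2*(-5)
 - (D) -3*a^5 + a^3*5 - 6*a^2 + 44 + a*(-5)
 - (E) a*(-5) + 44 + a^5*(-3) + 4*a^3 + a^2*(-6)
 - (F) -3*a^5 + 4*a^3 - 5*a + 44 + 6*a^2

Adding the polynomials and combining like terms:
(-3*a^5 - a + a^3*3 + 0 + a^2*4 + 4) + (40 + a*(-4) + a^2*(-10) + a^3)
= a*(-5) + 44 + a^5*(-3) + 4*a^3 + a^2*(-6)
E) a*(-5) + 44 + a^5*(-3) + 4*a^3 + a^2*(-6)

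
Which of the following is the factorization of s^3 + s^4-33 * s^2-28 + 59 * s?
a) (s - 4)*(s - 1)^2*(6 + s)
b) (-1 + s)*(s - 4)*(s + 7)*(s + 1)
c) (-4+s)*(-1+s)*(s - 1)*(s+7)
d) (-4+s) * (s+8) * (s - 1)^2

We need to factor s^3 + s^4-33 * s^2-28 + 59 * s.
The factored form is (-4+s)*(-1+s)*(s - 1)*(s+7).
c) (-4+s)*(-1+s)*(s - 1)*(s+7)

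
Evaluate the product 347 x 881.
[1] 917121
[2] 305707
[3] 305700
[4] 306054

347 * 881 = 305707
2) 305707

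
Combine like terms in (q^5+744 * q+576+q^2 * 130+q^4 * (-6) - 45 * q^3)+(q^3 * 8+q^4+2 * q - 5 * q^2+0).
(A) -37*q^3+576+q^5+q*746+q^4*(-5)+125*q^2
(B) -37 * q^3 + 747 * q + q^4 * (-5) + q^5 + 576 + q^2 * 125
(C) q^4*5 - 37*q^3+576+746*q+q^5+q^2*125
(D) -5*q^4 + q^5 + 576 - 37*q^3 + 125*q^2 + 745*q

Adding the polynomials and combining like terms:
(q^5 + 744*q + 576 + q^2*130 + q^4*(-6) - 45*q^3) + (q^3*8 + q^4 + 2*q - 5*q^2 + 0)
= -37*q^3+576+q^5+q*746+q^4*(-5)+125*q^2
A) -37*q^3+576+q^5+q*746+q^4*(-5)+125*q^2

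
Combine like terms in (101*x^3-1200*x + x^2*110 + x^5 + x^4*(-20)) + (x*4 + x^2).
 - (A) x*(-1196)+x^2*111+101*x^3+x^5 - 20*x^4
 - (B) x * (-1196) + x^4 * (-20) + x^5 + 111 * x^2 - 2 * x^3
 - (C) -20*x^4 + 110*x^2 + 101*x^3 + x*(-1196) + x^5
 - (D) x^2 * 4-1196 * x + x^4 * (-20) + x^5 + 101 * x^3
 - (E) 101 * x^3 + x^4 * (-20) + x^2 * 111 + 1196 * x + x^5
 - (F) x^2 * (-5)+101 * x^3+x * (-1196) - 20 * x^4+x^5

Adding the polynomials and combining like terms:
(101*x^3 - 1200*x + x^2*110 + x^5 + x^4*(-20)) + (x*4 + x^2)
= x*(-1196)+x^2*111+101*x^3+x^5 - 20*x^4
A) x*(-1196)+x^2*111+101*x^3+x^5 - 20*x^4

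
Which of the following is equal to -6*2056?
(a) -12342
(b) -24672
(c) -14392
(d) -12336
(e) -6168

-6 * 2056 = -12336
d) -12336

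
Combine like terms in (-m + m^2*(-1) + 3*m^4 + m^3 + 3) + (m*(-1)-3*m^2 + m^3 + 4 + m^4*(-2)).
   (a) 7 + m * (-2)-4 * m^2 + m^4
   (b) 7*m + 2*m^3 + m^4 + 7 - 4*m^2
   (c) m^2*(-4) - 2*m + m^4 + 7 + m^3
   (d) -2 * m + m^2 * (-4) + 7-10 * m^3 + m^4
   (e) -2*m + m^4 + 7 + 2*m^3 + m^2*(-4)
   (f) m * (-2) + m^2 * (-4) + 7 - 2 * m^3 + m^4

Adding the polynomials and combining like terms:
(-m + m^2*(-1) + 3*m^4 + m^3 + 3) + (m*(-1) - 3*m^2 + m^3 + 4 + m^4*(-2))
= -2*m + m^4 + 7 + 2*m^3 + m^2*(-4)
e) -2*m + m^4 + 7 + 2*m^3 + m^2*(-4)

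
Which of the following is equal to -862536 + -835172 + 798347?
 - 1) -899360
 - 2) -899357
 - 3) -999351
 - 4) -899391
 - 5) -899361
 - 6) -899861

First: -862536 + -835172 = -1697708
Then: -1697708 + 798347 = -899361
5) -899361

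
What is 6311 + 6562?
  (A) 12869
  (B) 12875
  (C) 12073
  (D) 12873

6311 + 6562 = 12873
D) 12873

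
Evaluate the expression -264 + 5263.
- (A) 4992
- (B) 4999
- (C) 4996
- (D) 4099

-264 + 5263 = 4999
B) 4999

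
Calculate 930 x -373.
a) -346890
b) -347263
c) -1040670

930 * -373 = -346890
a) -346890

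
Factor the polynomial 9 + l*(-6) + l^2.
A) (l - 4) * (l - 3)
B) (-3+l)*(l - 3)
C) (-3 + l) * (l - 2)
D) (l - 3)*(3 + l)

We need to factor 9 + l*(-6) + l^2.
The factored form is (-3+l)*(l - 3).
B) (-3+l)*(l - 3)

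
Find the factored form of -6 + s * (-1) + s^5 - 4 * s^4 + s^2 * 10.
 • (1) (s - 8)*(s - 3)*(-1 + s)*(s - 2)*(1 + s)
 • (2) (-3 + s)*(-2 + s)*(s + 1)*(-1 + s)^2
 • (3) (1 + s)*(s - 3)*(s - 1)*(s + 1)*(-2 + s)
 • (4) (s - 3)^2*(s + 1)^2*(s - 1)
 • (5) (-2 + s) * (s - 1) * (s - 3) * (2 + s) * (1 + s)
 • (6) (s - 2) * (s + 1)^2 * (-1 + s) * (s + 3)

We need to factor -6 + s * (-1) + s^5 - 4 * s^4 + s^2 * 10.
The factored form is (1 + s)*(s - 3)*(s - 1)*(s + 1)*(-2 + s).
3) (1 + s)*(s - 3)*(s - 1)*(s + 1)*(-2 + s)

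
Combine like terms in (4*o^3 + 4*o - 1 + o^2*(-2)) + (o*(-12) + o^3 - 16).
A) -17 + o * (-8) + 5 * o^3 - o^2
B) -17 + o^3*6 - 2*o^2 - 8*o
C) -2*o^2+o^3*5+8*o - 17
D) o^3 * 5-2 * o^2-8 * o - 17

Adding the polynomials and combining like terms:
(4*o^3 + 4*o - 1 + o^2*(-2)) + (o*(-12) + o^3 - 16)
= o^3 * 5-2 * o^2-8 * o - 17
D) o^3 * 5-2 * o^2-8 * o - 17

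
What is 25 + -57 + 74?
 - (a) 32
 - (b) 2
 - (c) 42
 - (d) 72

First: 25 + -57 = -32
Then: -32 + 74 = 42
c) 42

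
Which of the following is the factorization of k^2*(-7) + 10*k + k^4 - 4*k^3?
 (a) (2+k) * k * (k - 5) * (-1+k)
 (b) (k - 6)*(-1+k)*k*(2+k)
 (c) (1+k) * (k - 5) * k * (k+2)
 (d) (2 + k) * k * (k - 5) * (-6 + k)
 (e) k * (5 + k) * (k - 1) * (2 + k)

We need to factor k^2*(-7) + 10*k + k^4 - 4*k^3.
The factored form is (2+k) * k * (k - 5) * (-1+k).
a) (2+k) * k * (k - 5) * (-1+k)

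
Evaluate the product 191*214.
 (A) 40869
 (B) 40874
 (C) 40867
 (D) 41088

191 * 214 = 40874
B) 40874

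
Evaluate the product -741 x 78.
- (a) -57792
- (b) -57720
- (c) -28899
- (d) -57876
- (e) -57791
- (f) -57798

-741 * 78 = -57798
f) -57798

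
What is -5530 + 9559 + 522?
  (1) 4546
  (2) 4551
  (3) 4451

First: -5530 + 9559 = 4029
Then: 4029 + 522 = 4551
2) 4551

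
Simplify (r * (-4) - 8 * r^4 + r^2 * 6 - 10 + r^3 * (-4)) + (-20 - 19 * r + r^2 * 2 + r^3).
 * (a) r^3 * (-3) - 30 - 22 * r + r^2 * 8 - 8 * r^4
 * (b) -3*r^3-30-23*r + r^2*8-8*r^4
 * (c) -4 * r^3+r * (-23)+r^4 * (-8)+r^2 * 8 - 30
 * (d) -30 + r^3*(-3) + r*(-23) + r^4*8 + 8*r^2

Adding the polynomials and combining like terms:
(r*(-4) - 8*r^4 + r^2*6 - 10 + r^3*(-4)) + (-20 - 19*r + r^2*2 + r^3)
= -3*r^3-30-23*r + r^2*8-8*r^4
b) -3*r^3-30-23*r + r^2*8-8*r^4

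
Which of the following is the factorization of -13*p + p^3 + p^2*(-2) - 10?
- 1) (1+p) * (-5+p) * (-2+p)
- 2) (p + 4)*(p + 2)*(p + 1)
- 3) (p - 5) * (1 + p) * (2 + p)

We need to factor -13*p + p^3 + p^2*(-2) - 10.
The factored form is (p - 5) * (1 + p) * (2 + p).
3) (p - 5) * (1 + p) * (2 + p)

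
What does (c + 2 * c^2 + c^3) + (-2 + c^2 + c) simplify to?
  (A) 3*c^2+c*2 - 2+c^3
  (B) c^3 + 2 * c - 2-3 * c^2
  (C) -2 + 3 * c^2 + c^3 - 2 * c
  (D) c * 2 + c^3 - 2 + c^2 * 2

Adding the polynomials and combining like terms:
(c + 2*c^2 + c^3) + (-2 + c^2 + c)
= 3*c^2+c*2 - 2+c^3
A) 3*c^2+c*2 - 2+c^3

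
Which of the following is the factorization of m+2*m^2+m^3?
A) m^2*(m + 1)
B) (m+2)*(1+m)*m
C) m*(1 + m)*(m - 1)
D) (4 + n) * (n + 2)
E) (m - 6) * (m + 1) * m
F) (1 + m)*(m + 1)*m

We need to factor m+2*m^2+m^3.
The factored form is (1 + m)*(m + 1)*m.
F) (1 + m)*(m + 1)*m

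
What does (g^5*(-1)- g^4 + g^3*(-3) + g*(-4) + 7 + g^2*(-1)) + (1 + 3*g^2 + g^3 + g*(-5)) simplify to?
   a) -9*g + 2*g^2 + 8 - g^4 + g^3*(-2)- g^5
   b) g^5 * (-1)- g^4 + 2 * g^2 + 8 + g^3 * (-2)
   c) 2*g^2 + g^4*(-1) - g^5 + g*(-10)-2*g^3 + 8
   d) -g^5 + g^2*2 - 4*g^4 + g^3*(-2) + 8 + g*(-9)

Adding the polynomials and combining like terms:
(g^5*(-1) - g^4 + g^3*(-3) + g*(-4) + 7 + g^2*(-1)) + (1 + 3*g^2 + g^3 + g*(-5))
= -9*g + 2*g^2 + 8 - g^4 + g^3*(-2)- g^5
a) -9*g + 2*g^2 + 8 - g^4 + g^3*(-2)- g^5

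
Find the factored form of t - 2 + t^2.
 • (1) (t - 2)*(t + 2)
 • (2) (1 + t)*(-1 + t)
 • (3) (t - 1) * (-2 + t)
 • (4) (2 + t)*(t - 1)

We need to factor t - 2 + t^2.
The factored form is (2 + t)*(t - 1).
4) (2 + t)*(t - 1)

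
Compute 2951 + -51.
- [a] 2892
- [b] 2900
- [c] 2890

2951 + -51 = 2900
b) 2900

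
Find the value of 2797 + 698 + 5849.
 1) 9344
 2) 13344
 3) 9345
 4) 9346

First: 2797 + 698 = 3495
Then: 3495 + 5849 = 9344
1) 9344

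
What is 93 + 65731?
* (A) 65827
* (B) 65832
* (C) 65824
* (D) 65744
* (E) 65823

93 + 65731 = 65824
C) 65824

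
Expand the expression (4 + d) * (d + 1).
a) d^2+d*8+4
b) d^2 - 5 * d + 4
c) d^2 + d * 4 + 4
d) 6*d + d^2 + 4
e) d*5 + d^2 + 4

Expanding (4 + d) * (d + 1):
= d*5 + d^2 + 4
e) d*5 + d^2 + 4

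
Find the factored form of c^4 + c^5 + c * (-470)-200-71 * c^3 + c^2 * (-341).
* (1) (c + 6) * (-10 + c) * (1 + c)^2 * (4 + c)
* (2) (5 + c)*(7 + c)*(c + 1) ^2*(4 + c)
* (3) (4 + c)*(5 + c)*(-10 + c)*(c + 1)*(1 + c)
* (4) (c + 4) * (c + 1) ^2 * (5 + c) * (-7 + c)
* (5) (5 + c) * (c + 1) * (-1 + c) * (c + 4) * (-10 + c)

We need to factor c^4 + c^5 + c * (-470)-200-71 * c^3 + c^2 * (-341).
The factored form is (4 + c)*(5 + c)*(-10 + c)*(c + 1)*(1 + c).
3) (4 + c)*(5 + c)*(-10 + c)*(c + 1)*(1 + c)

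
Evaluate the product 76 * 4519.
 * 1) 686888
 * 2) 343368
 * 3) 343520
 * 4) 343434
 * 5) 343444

76 * 4519 = 343444
5) 343444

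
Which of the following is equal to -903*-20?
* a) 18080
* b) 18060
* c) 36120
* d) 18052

-903 * -20 = 18060
b) 18060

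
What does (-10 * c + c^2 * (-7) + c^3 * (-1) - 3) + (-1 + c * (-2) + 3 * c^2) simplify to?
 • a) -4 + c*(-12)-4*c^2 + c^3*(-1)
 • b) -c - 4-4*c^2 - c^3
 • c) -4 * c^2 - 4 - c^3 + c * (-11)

Adding the polynomials and combining like terms:
(-10*c + c^2*(-7) + c^3*(-1) - 3) + (-1 + c*(-2) + 3*c^2)
= -4 + c*(-12)-4*c^2 + c^3*(-1)
a) -4 + c*(-12)-4*c^2 + c^3*(-1)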